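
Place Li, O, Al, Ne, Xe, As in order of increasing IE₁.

Li is in period 2, group 1; O is in period 2, group 16; Ne is in period 2, group 18; Al is in period 3, group 13; As is in period 4, group 15; Xe is in period 5, group 18.
First ionization energy rises across a period (greater Z_eff holds electrons more tightly) and falls down a group (valence electrons are farther from the nucleus).
Here both period and group differ, so the two effects have to be weighed against each other.
Al > Li: the two effects oppose for this pair; the across-period effect wins (578 vs 520 kJ/mol).
As > Al: period and group pull opposite ways; the across-period shift dominates (947 vs 578 kJ/mol).
Xe > As: period and group pull opposite ways; the across-period shift dominates (1170 vs 947 kJ/mol).
O > Xe: the two effects oppose for this pair; the down-group effect wins (1314 vs 1170 kJ/mol).
Ne > O: Ne lies to the right of O in period 2, so the across-period effect alone puts Ne higher.
Approximate values (kJ/mol): Li 520, O 1314, Ne 2081, Al 578, As 947, Xe 1170.
So from lowest to highest: Li < Al < As < Xe < O < Ne.

Li < Al < As < Xe < O < Ne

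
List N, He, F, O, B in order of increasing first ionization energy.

B < O < N < F < He

He is in period 1, group 18; B is in period 2, group 13; N is in period 2, group 15; O is in period 2, group 16; F is in period 2, group 17.
Across a period the outer electron is held more tightly (higher IE₁); down a group it sits in a higher shell, more shielded, and comes off more easily.
These span different periods and groups, so the two trends combine.
O > B: both are in period 2; the period trend gives O the larger value.
N > O: this pair runs against the simple trend — see the exception note.
F > N: both are in period 2; the period trend gives F the larger value.
He > F: relative to F, both the across-period and down-group shifts push He's first ionization energy up.
Note the exception: N has a higher first ionization energy than O, contrary to the simple trend — pairing an electron in O's 2p⁴ costs repulsion energy, so O ionizes more easily than half-filled N (2p³).
For reference (kJ/mol): He 2372, B 801, N 1402, O 1314, F 1681.
So from lowest to highest: B < O < N < F < He.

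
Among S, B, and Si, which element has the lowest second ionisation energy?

Si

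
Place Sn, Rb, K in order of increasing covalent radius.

K is in period 4, group 1; Rb is in period 5, group 1; Sn is in period 5, group 14.
Atomic radius shrinks across a period as nuclear charge pulls the same shell inward, and grows down a group as new shells are added.
Here both period and group differ, so the two effects have to be weighed against each other.
K > Sn: period and group pull opposite ways; the across-period shift dominates (196 vs 140 pm).
Rb > K: they share group 1; the group trend gives Rb the larger value.
Tabulated atomic radius (pm): K 196, Rb 210, Sn 140.
So from smallest to largest: Sn < K < Rb.

Sn < K < Rb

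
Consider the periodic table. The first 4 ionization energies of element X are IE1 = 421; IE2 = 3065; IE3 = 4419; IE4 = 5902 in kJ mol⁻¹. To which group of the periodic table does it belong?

Look for the largest jump between consecutive ionization energies: IE2/IE1 ≈ 7.3, far larger than any earlier ratio.
That jump marks the point where a core electron is being removed. So the atom has 1 valence electron.
A main-group element with 1 valence electron is in group 1.

Group 1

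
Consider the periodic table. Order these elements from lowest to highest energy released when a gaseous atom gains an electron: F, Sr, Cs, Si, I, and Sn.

Sr, Cs, Sn, Si, I, F

F is in period 2, group 17; Si is in period 3, group 14; Sr is in period 5, group 2; Sn is in period 5, group 14; I is in period 5, group 17; Cs is in period 6, group 1.
Electron affinity generally becomes more exothermic across a period toward the halogens and less exothermic down a group.
Here both period and group differ, so the two effects have to be weighed against each other.
Cs > Sr: this pair runs against the simple trend — see the exception note.
Sn > Cs: both effects reinforce here, so Sn is clearly the higher of the two.
Si > Sn: they share group 14; the group trend gives Si the larger value.
I > Si: the two effects oppose for this pair; the across-period effect wins (295 vs 134 kJ/mol).
F > I: they share group 17; the group trend gives F the larger value.
Note the exception: Cs has a higher electron affinity than Sr, contrary to the simple trend — adding an electron to Sr (ns²) has to open a new, higher-energy np subshell, which is unfavourable.
Tabulated electron affinity (kJ/mol): F 328, Si 134, Sr 5, Sn 107, I 295, Cs 46.
So from lowest to highest: Sr < Cs < Sn < Si < I < F.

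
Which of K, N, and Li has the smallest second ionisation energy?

N

After 1 electron has been removed, what remains? K⁺ is the bare [Ar] core; N⁺ still has 4 valence electrons; Li⁺ is the bare [He] core.
Core electrons are held far more tightly than valence electrons, so K and Li top the IE_2 order.
Tabulated IE_2 (kJ/mol): K 3052, N 2856, Li 7298.
Overall IE_2 order: N < K < Li.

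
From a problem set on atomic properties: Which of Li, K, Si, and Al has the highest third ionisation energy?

Li

After 2 electrons have been removed, what remains? Li²⁺ is already 1 electron into the core; K²⁺ is already 1 electron into the core; Si²⁺ still has 2 valence electrons; Al²⁺ still has 1 valence electron.
Pulling an electron out of a noble-gas core costs far more than removing a remaining valence electron, so K and Li sit at the high end of IE_3.
Valence configurations: Si²⁺ [Ne]3s², Al²⁺ [Ne]3s¹.
Tabulated IE_3 (kJ/mol): Li 11815, K 4420, Si 3232, Al 2745.
Overall IE_3 order: Al < Si < K < Li.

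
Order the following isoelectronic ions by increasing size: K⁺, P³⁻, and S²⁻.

K⁺, S²⁻, P³⁻

All of these have 18 electrons, so size is governed by nuclear charge alone: the more protons, the stronger the pull on the same electron cloud, and the smaller the ion.
Nuclear charges: K⁺ (Z=19), S²⁻ (Z=16), P³⁻ (Z=15).
Smallest to largest: K⁺ < S²⁻ < P³⁻.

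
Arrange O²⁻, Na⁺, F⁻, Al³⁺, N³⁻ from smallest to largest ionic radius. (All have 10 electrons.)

All of these have 10 electrons, so size is governed by nuclear charge alone: the more protons, the stronger the pull on the same electron cloud, and the smaller the ion.
Nuclear charges: Al³⁺ (Z=13), Na⁺ (Z=11), F⁻ (Z=9), O²⁻ (Z=8), N³⁻ (Z=7).
Smallest to largest: Al³⁺ < Na⁺ < F⁻ < O²⁻ < N³⁻.

Al³⁺ < Na⁺ < F⁻ < O²⁻ < N³⁻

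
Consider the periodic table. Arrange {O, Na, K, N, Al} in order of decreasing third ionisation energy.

Na > O > N > K > Al

After 2 electrons have been removed, what remains? O²⁺ still has 4 valence electrons; Na²⁺ is already 1 electron into the core; K²⁺ is already 1 electron into the core; N²⁺ still has 3 valence electrons; Al²⁺ still has 1 valence electron.
Usually core removal costs more than valence removal, but here the competition is close: a tightly held n=2 valence electron can cost more to remove than an n=3 core electron, so the actual values have to decide it.
Valence configurations: O²⁺ [He]2s²2p², N²⁺ [He]2s²2p¹, Al²⁺ [Ne]3s¹.
Tabulated IE_3 (kJ/mol): O 5300, Na 6910, K 4420, N 4578, Al 2745.
Hence IE_3: Al < K < N < O < Na.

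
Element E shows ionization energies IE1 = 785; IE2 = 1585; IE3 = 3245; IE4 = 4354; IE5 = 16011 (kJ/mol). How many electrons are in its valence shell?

Look for the largest jump between consecutive ionization energies: IE5/IE4 ≈ 3.7, far larger than any earlier ratio.
That jump marks the point where a core electron is being removed. So the atom has 4 valence electrons.

4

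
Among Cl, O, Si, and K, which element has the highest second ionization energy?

O

After 1 electron has been removed, what remains? Cl⁺ still has 6 valence electrons; O⁺ still has 5 valence electrons; Si⁺ still has 3 valence electrons; K⁺ is the bare [Ar] core.
Usually core removal costs more than valence removal, but here the competition is close: a tightly held n=2 valence electron can cost more to remove than an n=3 core electron, so the actual values have to decide it.
Valence configurations: Cl⁺ [Ne]3s²3p⁴, O⁺ [He]2s²2p³, Si⁺ [Ne]3s²3p¹.
Approximate IE_2 values (kJ/mol): Cl 2298, O 3388, Si 1577, K 3052.
So the second ionization energies run Si < Cl < K < O.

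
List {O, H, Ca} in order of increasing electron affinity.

EA tends to increase across a period and decrease down a group, though the pattern is less regular than for IE or radius.
Here both period and group differ, so the two effects have to be weighed against each other.
H > Ca: period and group pull opposite ways; the down-group shift dominates (73 vs 2 kJ/mol).
O > H: the two effects oppose for this pair; the across-period effect wins (141 vs 73 kJ/mol).
For reference (kJ/mol): H 73, O 141, Ca 2.
So from lowest to highest: Ca < H < O.

Ca < H < O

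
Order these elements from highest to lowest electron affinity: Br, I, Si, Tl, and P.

Br > I > Si > P > Tl

Si is in period 3, group 14; P is in period 3, group 15; Br is in period 4, group 17; I is in period 5, group 17; Tl is in period 6, group 13.
Atoms with high Z_eff and room in the valence shell (especially the halogens) have the most exothermic electron affinities.
These span different periods and groups, so the two trends combine.
P > Tl: both effects reinforce here, so P is clearly the higher of the two.
Si > P: this pair runs against the simple trend — see the exception note.
I > Si: the two effects oppose for this pair; the across-period effect wins (295 vs 134 kJ/mol).
Br > I: they share group 17; the group trend gives Br the larger value.
Note the exception: Si has a higher electron affinity than P, contrary to the simple trend — adding an electron to P's half-filled 3p³ is unfavourable, so Si (3p²) has the more exothermic EA.
Approximate values (kJ/mol): Si 134, P 72, Br 325, I 295, Tl 19.
So from highest to lowest: Br > I > Si > P > Tl.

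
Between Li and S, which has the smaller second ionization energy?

Consider each +1 ion: Li⁺ is the bare [He] core; S⁺ still has 5 valence electrons.
Pulling an electron out of a noble-gas core costs far more than removing a remaining valence electron, so Li sits at the high end of IE_2.
Approximate IE_2 values (kJ/mol): Li 7298, S 2252.
Overall IE_2 order: S < Li.

S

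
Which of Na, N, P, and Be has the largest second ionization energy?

Na

IE_2 is the cost of taking one more electron from the +1 cation: Na⁺ is the bare [Ne] core; N⁺ still has 4 valence electrons; P⁺ still has 4 valence electrons; Be⁺ still has 1 valence electron.
Core electrons are held far more tightly than valence electrons, so Na tops the IE_2 order.
Valence configurations: N⁺ [He]2s²2p², P⁺ [Ne]3s²3p², Be⁺ [He]2s¹.
Approximate IE_2 values (kJ/mol): Na 4562, N 2856, P 1907, Be 1757.
Hence IE_2: Be < P < N < Na.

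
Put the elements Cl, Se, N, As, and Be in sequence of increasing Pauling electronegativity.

Be is in period 2, group 2; N is in period 2, group 15; Cl is in period 3, group 17; As is in period 4, group 15; Se is in period 4, group 16.
Smaller atoms with higher effective nuclear charge are more electronegative.
Neither a single period nor a single group — weigh both effects.
As > Be: the two effects oppose for this pair; the across-period effect wins (2.18 vs 1.57).
Se > As: Se lies to the right of As in period 4, so the across-period effect alone puts Se higher.
N > Se: period and group pull opposite ways; the down-group shift dominates (3.04 vs 2.55).
Cl > N: the two effects oppose for this pair; the across-period effect wins (3.16 vs 3.04).
Approximate values (Pauling): Be 1.57, N 3.04, Cl 3.16, As 2.18, Se 2.55.
So from lowest to highest: Be < As < Se < N < Cl.

Be < As < Se < N < Cl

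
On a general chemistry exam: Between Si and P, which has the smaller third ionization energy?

P

Consider each +2 ion: Si²⁺ still has 2 valence electrons; P²⁺ still has 3 valence electrons.
All are still removing valence electrons, so compare the +2 ions as you would atoms: IE_3 generally rises across a period (higher Z_eff) and falls down a group (larger shell), subject to the usual subshell exceptions.
Valence configurations: Si²⁺ [Ne]3s², P²⁺ [Ne]3s²3p¹.
P²⁺ loses a lone 3p electron whereas Si²⁺ must break into a filled 3s² pair, so IE_3(Si) > IE_3(P) even though P has the higher nuclear charge.
The numbers (kJ/mol): Si 3232, P 2914.
Overall IE_3 order: P < Si.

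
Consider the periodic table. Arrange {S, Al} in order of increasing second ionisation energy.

The second ionization energy removes an electron from the +1 ion. For each element: S⁺ still has 5 valence electrons; Al⁺ still has 2 valence electrons.
All are still removing valence electrons, so compare the +1 ions as you would atoms: IE_2 generally rises across a period (higher Z_eff) and falls down a group (larger shell), subject to the usual subshell exceptions.
Valence configurations: S⁺ [Ne]3s²3p³, Al⁺ [Ne]3s².
Tabulated IE_2 (kJ/mol): S 2252, Al 1817.
Putting it together, IE_2: Al < S.

Al < S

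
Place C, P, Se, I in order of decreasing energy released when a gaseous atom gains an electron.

C is in period 2, group 14; P is in period 3, group 15; Se is in period 4, group 16; I is in period 5, group 17.
Electron affinity generally becomes more exothermic across a period toward the halogens and less exothermic down a group.
A diagonal step moves right (one effect) and down (the opposite effect) at once.
C > P: period and group pull opposite ways; the down-group shift dominates (122 vs 72 kJ/mol).
Se > C: period and group pull opposite ways; the across-period shift dominates (195 vs 122 kJ/mol).
I > Se: period and group pull opposite ways; the across-period shift dominates (295 vs 195 kJ/mol).
Tabulated electron affinity (kJ/mol): C 122, P 72, Se 195, I 295.
So from highest to lowest: I > Se > C > P.

I, Se, C, P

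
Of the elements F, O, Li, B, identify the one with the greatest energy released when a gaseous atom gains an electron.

Li is in period 2, group 1; B is in period 2, group 13; O is in period 2, group 16; F is in period 2, group 17.
Atoms with high Z_eff and room in the valence shell (especially the halogens) have the most exothermic electron affinities.
All lie in period 2; the across-period trend (electron affinity increases left to right) applies, with the exception below.
Note the exception: Li has a higher electron affinity than B, contrary to the simple trend — B's ns²np¹ configuration gives only a small electron affinity — the sparsely filled np subshell binds an added electron weakly.
For reference (kJ/mol): Li 60, B 27, O 141, F 328.
The greatest energy released when a gaseous atom gains an electron among these belongs to F.

F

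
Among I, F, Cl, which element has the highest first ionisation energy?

F

F is in period 2, group 17; Cl is in period 3, group 17; I is in period 5, group 17.
Removing the outermost electron gets harder across a period and easier down a group.
All are in group 17, so first ionization energy increases up the group.
The highest first ionisation energy among these belongs to F.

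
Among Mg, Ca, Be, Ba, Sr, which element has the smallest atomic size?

Be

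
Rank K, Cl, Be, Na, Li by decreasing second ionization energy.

After 1 electron has been removed, what remains? K⁺ is the bare [Ar] core; Cl⁺ still has 6 valence electrons; Be⁺ still has 1 valence electron; Na⁺ is the bare [Ne] core; Li⁺ is the bare [He] core.
Core electrons are held far more tightly than valence electrons, so K, Na and Li top the IE_2 order.
Valence configurations: Cl⁺ [Ne]3s²3p⁴, Be⁺ [He]2s¹.
Approximate IE_2 values (kJ/mol): K 3052, Cl 2298, Be 1757, Na 4562, Li 7298.
So the second ionization energies run Be < Cl < K < Na < Li.

Li > Na > K > Cl > Be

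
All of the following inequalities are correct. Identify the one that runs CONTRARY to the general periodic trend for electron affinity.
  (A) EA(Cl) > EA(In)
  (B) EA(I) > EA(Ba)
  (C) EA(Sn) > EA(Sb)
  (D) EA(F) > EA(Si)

The general trend: electron affinity increases across a period and decreases down a group.
(A) Cl (period 3, group 17) vs In (period 5, group 13): the stated order agrees with the simple trend.
(B) I (period 5, group 17) vs Ba (period 6, group 2): the stated order agrees with the simple trend.
(C) Sn (period 5, group 14) vs Sb (period 5, group 15): the stated order contradicts the simple trend.
(D) F (period 2, group 17) vs Si (period 3, group 14): the stated order agrees with the simple trend.
The exception is (C): adding an electron to Sb's half-filled 5p³ is unfavourable, so Sn has the more exothermic EA.

(C)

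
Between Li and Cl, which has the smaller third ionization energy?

Cl

The third ionization energy removes an electron from the +2 ion. For each element: Li²⁺ is already 1 electron into the core; Cl²⁺ still has 5 valence electrons.
Breaking into a closed-shell core is much more expensive than removing a leftover valence electron — Li has the largest IE_3 here.
Approximate IE_3 values (kJ/mol): Li 11815, Cl 3822.
So the third ionization energies run Cl < Li.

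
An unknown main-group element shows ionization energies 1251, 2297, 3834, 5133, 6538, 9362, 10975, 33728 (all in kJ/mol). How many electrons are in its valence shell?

Look for the largest jump between consecutive ionization energies: IE8/IE7 ≈ 3.1, far larger than any earlier ratio.
That jump marks the point where a core electron is being removed. So the atom has 7 valence electrons.

7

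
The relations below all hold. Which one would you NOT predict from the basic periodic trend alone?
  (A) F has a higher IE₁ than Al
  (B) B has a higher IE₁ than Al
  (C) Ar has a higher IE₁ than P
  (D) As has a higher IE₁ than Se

(D)

The general trend: IE₁ increases across a period and decreases down a group.
(A) F (period 2, group 17) vs Al (period 3, group 13): the stated order agrees with the simple trend.
(B) B (period 2, group 13) vs Al (period 3, group 13): the stated order agrees with the simple trend.
(C) Ar (period 3, group 18) vs P (period 3, group 15): the stated order agrees with the simple trend.
(D) As (period 4, group 15) vs Se (period 4, group 16): the stated order contradicts the simple trend.
The exception is (D): Se (4p⁴) ionizes more easily than half-filled As (4p³).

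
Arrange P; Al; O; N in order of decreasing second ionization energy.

IE_2 is the cost of taking one more electron from the +1 cation: P⁺ still has 4 valence electrons; Al⁺ still has 2 valence electrons; O⁺ still has 5 valence electrons; N⁺ still has 4 valence electrons.
All are still removing valence electrons, so compare the +1 ions as you would atoms: IE_2 generally rises across a period (higher Z_eff) and falls down a group (larger shell), subject to the usual subshell exceptions.
Valence configurations: P⁺ [Ne]3s²3p², Al⁺ [Ne]3s², O⁺ [He]2s²2p³, N⁺ [He]2s²2p².
Approximate IE_2 values (kJ/mol): P 1907, Al 1817, O 3388, N 2856.
So the second ionization energies run Al < P < N < O.

O > N > P > Al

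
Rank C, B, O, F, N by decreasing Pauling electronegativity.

EN rises left→right (higher Z_eff, smaller atoms) and falls top→bottom (larger, more shielded atoms).
All lie in period 2, so electronegativity increases left to right.
So from highest to lowest: F > O > N > C > B.

F > O > N > C > B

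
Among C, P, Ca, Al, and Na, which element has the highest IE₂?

The second ionization energy removes an electron from the +1 ion. For each element: C⁺ still has 3 valence electrons; P⁺ still has 4 valence electrons; Ca⁺ still has 1 valence electron; Al⁺ still has 2 valence electrons; Na⁺ is the bare [Ne] core.
Core electrons are held far more tightly than valence electrons, so Na tops the IE_2 order.
Valence configurations: C⁺ [He]2s²2p¹, P⁺ [Ne]3s²3p², Ca⁺ [Ar]4s¹, Al⁺ [Ne]3s².
Tabulated IE_2 (kJ/mol): C 2353, P 1907, Ca 1145, Al 1817, Na 4562.
Putting it together, IE_2: Ca < Al < P < C < Na.

Na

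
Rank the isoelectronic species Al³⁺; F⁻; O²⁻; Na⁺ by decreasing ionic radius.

All of these have 10 electrons, so size is governed by nuclear charge alone: the more protons, the stronger the pull on the same electron cloud, and the smaller the ion.
Nuclear charges: Al³⁺ (Z=13), Na⁺ (Z=11), F⁻ (Z=9), O²⁻ (Z=8).
Largest to smallest: O²⁻ > F⁻ > Na⁺ > Al³⁺.

O²⁻, F⁻, Na⁺, Al³⁺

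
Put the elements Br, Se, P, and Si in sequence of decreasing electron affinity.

Br > Se > Si > P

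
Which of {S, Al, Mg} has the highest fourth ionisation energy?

Al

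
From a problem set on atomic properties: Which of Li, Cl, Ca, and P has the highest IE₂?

Li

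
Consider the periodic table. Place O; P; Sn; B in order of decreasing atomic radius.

Atomic radius shrinks across a period as nuclear charge pulls the same shell inward, and grows down a group as new shells are added.
Here both period and group differ, so the two effects have to be weighed against each other.
B > O: both are in period 2; the period trend gives B the larger value.
P > B: period and group pull opposite ways; the down-group shift dominates (111 vs 85 pm).
Sn > P: both effects reinforce here, so Sn is clearly the larger of the two.
For reference (pm): B 85, O 63, P 111, Sn 140.
So from largest to smallest: Sn > P > B > O.

Sn, P, B, O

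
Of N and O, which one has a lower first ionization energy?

O

N is in period 2, group 15; O is in period 2, group 16.
IE₁ increases left→right with effective nuclear charge and decreases top→bottom as the valence shell moves farther out.
All lie in period 2; the across-period trend (first ionization energy increases left to right) applies, with the exception below.
Note the exception: N has a higher first ionization energy than O, contrary to the simple trend — pairing an electron in O's 2p⁴ costs repulsion energy, so O ionizes more easily than half-filled N (2p³).
Approximate values (kJ/mol): N 1402, O 1314.
So O has the lower first ionization energy (O < N).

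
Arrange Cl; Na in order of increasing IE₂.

Cl < Na

The second ionization energy removes an electron from the +1 ion. For each element: Cl⁺ still has 6 valence electrons; Na⁺ is the bare [Ne] core.
Pulling an electron out of a noble-gas core costs far more than removing a remaining valence electron, so Na sits at the high end of IE_2.
The numbers (kJ/mol): Cl 2298, Na 4562.
Hence IE_2: Cl < Na.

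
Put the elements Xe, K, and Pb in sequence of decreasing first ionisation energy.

Xe, Pb, K

K is in period 4, group 1; Xe is in period 5, group 18; Pb is in period 6, group 14.
First ionization energy rises across a period (greater Z_eff holds electrons more tightly) and falls down a group (valence electrons are farther from the nucleus).
These span different periods and groups, so the two trends combine.
Pb > K: period and group pull opposite ways; the across-period shift dominates (716 vs 419 kJ/mol).
Xe > Pb: both effects reinforce here, so Xe is clearly the higher of the two.
Approximate values (kJ/mol): K 419, Xe 1170, Pb 716.
So from highest to lowest: Xe > Pb > K.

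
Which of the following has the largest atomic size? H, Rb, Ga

Rb

Atomic radius shrinks across a period as nuclear charge pulls the same shell inward, and grows down a group as new shells are added.
These span different periods and groups, so the two trends combine.
Ga > H: period and group pull opposite ways; the down-group shift dominates (124 vs 32 pm).
Rb > Ga: both effects reinforce here, so Rb is clearly the larger of the two.
Tabulated atomic radius (pm): H 32, Ga 124, Rb 210.
The largest atomic size among these belongs to Rb.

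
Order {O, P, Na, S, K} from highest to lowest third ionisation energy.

Na > O > K > S > P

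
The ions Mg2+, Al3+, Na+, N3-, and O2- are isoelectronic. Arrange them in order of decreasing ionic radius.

All of these have 10 electrons, so size is governed by nuclear charge alone: the more protons, the stronger the pull on the same electron cloud, and the smaller the ion.
Nuclear charges: Al3+ (Z=13), Mg2+ (Z=12), Na+ (Z=11), O2- (Z=8), N3- (Z=7).
Largest to smallest: N3- > O2- > Na+ > Mg2+ > Al3+.

N3-, O2-, Na+, Mg2+, Al3+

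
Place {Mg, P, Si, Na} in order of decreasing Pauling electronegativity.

Atoms toward the upper right of the periodic table pull bonding electrons most strongly.
All lie in period 3, so electronegativity increases left to right.
So from highest to lowest: P > Si > Mg > Na.

P > Si > Mg > Na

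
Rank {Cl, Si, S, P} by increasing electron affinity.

Si is in period 3, group 14; P is in period 3, group 15; S is in period 3, group 16; Cl is in period 3, group 17.
Electron affinity generally becomes more exothermic across a period toward the halogens and less exothermic down a group.
All lie in period 3; the across-period trend (electron affinity increases left to right) applies, with the exception below.
Note the exception: Si has a higher electron affinity than P, contrary to the simple trend — adding an electron to P's half-filled 3p³ is unfavourable, so Si (3p²) has the more exothermic EA.
Approximate values (kJ/mol): Si 134, P 72, S 200, Cl 349.
So from lowest to highest: P < Si < S < Cl.

P, Si, S, Cl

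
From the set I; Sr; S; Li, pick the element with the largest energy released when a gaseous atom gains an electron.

I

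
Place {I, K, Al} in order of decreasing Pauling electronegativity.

I > Al > K

Atoms toward the upper right of the periodic table pull bonding electrons most strongly.
Neither a single period nor a single group — weigh both effects.
Al > K: both effects reinforce here, so Al is clearly the higher of the two.
I > Al: period and group pull opposite ways; the across-period shift dominates (2.66 vs 1.61).
Approximate values (Pauling): Al 1.61, K 0.82, I 2.66.
So from highest to lowest: I > Al > K.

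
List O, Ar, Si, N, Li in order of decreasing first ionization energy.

Li is in period 2, group 1; N is in period 2, group 15; O is in period 2, group 16; Si is in period 3, group 14; Ar is in period 3, group 18.
Across a period the outer electron is held more tightly (higher IE₁); down a group it sits in a higher shell, more shielded, and comes off more easily.
Neither a single period nor a single group — weigh both effects.
Si > Li: the two effects oppose for this pair; the across-period effect wins (786 vs 520 kJ/mol).
O > Si: both effects reinforce here, so O is clearly the higher of the two.
N > O: this pair runs against the simple trend — see the exception note.
Ar > N: the two effects oppose for this pair; the across-period effect wins (1521 vs 1402 kJ/mol).
Note the exception: N has a higher first ionization energy than O, contrary to the simple trend — pairing an electron in O's 2p⁴ costs repulsion energy, so O ionizes more easily than half-filled N (2p³).
Approximate values (kJ/mol): Li 520, N 1402, O 1314, Si 786, Ar 1521.
So from highest to lowest: Ar > N > O > Si > Li.

Ar, N, O, Si, Li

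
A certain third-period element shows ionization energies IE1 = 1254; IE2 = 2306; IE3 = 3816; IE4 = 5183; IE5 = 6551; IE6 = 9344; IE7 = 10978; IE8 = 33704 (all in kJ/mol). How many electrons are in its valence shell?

7

Look for the largest jump between consecutive ionization energies: IE8/IE7 ≈ 3.1, far larger than any earlier ratio.
That jump marks the point where a core electron is being removed. So the atom has 7 valence electrons.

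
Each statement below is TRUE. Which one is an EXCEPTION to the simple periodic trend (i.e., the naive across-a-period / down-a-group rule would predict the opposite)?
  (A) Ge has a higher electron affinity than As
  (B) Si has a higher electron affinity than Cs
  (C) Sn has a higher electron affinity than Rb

The general trend: electron affinity increases across a period and decreases down a group.
(A) Ge (period 4, group 14) vs As (period 4, group 15): the stated order contradicts the simple trend.
(B) Si (period 3, group 14) vs Cs (period 6, group 1): the stated order agrees with the simple trend.
(C) Sn (period 5, group 14) vs Rb (period 5, group 1): the stated order agrees with the simple trend.
The exception is (A): adding an electron to As's half-filled 4p³ is unfavourable, so Ge (4p²) has the more exothermic EA.

(A)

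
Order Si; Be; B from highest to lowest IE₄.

B, Be, Si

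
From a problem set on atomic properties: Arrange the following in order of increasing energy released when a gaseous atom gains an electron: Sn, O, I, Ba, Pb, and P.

Ba < Pb < P < Sn < O < I

Adding an electron releases more energy for atoms nearer the top right (short of the noble gases).
Neither a single period nor a single group — weigh both effects.
Pb > Ba: both are in period 6; the period trend gives Pb the larger value.
P > Pb: both effects reinforce here, so P is clearly the higher of the two.
Sn > P: this pair runs against the simple trend — see the exception note.
O > Sn: relative to Sn, both the across-period and down-group shifts push O's electron affinity up.
I > O: period and group pull opposite ways; the across-period shift dominates (295 vs 141 kJ/mol).
Note the exception: Sn has a higher electron affinity than P, contrary to the simple trend — adding an electron to P's half-filled np³ subshell costs electron-pairing energy.
For reference (kJ/mol): O 141, P 72, Sn 107, I 295, Ba 14, Pb 35.
So from lowest to highest: Ba < Pb < P < Sn < O < I.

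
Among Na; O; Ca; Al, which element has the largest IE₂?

The second ionization energy removes an electron from the +1 ion. For each element: Na⁺ is the bare [Ne] core; O⁺ still has 5 valence electrons; Ca⁺ still has 1 valence electron; Al⁺ still has 2 valence electrons.
Core electrons are held far more tightly than valence electrons, so Na tops the IE_2 order.
Valence configurations: O⁺ [He]2s²2p³, Ca⁺ [Ar]4s¹, Al⁺ [Ne]3s².
The numbers (kJ/mol): Na 4562, O 3388, Ca 1145, Al 1817.
So the second ionization energies run Ca < Al < O < Na.

Na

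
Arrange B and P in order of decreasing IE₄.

After 3 electrons have been removed, what remains? B³⁺ is the bare [He] core; P³⁺ still has 2 valence electrons.
Core electrons are held far more tightly than valence electrons, so B tops the IE_4 order.
The numbers (kJ/mol): B 25026, P 4964.
So the fourth ionization energies run P < B.

B, P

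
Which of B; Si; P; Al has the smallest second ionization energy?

IE_2 is the cost of taking one more electron from the +1 cation: B⁺ still has 2 valence electrons; Si⁺ still has 3 valence electrons; P⁺ still has 4 valence electrons; Al⁺ still has 2 valence electrons.
All are still removing valence electrons, so compare the +1 ions as you would atoms: IE_2 generally rises across a period (higher Z_eff) and falls down a group (larger shell), subject to the usual subshell exceptions.
Valence configurations: B⁺ [He]2s², Si⁺ [Ne]3s²3p¹, P⁺ [Ne]3s²3p², Al⁺ [Ne]3s².
Si⁺ loses a lone 3p electron whereas Al⁺ must break into a filled 3s² pair, so IE_2(Al) > IE_2(Si) even though Si has the higher nuclear charge.
Tabulated IE_2 (kJ/mol): B 2427, Si 1577, P 1907, Al 1817.
Hence IE_2: Si < Al < P < B.

Si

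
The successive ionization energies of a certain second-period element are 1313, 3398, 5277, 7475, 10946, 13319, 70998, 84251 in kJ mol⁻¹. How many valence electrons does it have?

6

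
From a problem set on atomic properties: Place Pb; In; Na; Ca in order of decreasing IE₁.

Na is in period 3, group 1; Ca is in period 4, group 2; In is in period 5, group 13; Pb is in period 6, group 14.
Removing the outermost electron gets harder across a period and easier down a group.
A diagonal step moves right (one effect) and down (the opposite effect) at once.
In > Na: the two effects oppose for this pair; the across-period effect wins (558 vs 496 kJ/mol).
Ca > In: the two effects oppose for this pair; the down-group effect wins (590 vs 558 kJ/mol).
Pb > Ca: the two effects oppose for this pair; the across-period effect wins (716 vs 590 kJ/mol).
Approximate values (kJ/mol): Na 496, Ca 590, In 558, Pb 716.
So from highest to lowest: Pb > Ca > In > Na.

Pb > Ca > In > Na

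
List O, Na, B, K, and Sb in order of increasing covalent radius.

B is in period 2, group 13; O is in period 2, group 16; Na is in period 3, group 1; K is in period 4, group 1; Sb is in period 5, group 15.
Moving right in a period, electrons are added to the same shell under a stronger nuclear pull, so atoms get smaller; moving down, a new shell is opened and atoms get larger.
Here both period and group differ, so the two effects have to be weighed against each other.
B > O: B lies to the left of O in period 2, so the across-period effect alone puts B larger.
Sb > B: period and group pull opposite ways; the down-group shift dominates (140 vs 85 pm).
Na > Sb: the two effects oppose for this pair; the across-period effect wins (155 vs 140 pm).
K > Na: they share group 1; the group trend gives K the larger value.
Approximate values (pm): B 85, O 63, Na 155, K 196, Sb 140.
So from smallest to largest: O < B < Sb < Na < K.

O, B, Sb, Na, K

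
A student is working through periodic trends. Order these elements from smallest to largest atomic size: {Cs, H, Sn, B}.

H < B < Sn < Cs

H is in period 1, group 1; B is in period 2, group 13; Sn is in period 5, group 14; Cs is in period 6, group 1.
Across a period the added protons contract the valence shell; down a group each new principal shell makes the atom larger.
These span different periods and groups, so the two trends combine.
B > H: the two effects oppose for this pair; the down-group effect wins (85 vs 32 pm).
Sn > B: the two effects oppose for this pair; the down-group effect wins (140 vs 85 pm).
Cs > Sn: both effects reinforce here, so Cs is clearly the larger of the two.
Approximate values (pm): H 32, B 85, Sn 140, Cs 232.
So from smallest to largest: H < B < Sn < Cs.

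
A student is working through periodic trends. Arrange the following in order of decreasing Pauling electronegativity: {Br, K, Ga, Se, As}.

K is in period 4, group 1; Ga is in period 4, group 13; As is in period 4, group 15; Se is in period 4, group 16; Br is in period 4, group 17.
Electronegativity increases across a period and decreases down a group, tracking effective nuclear charge and atomic size.
All lie in period 4, so electronegativity increases left to right.
So from highest to lowest: Br > Se > As > Ga > K.

Br, Se, As, Ga, K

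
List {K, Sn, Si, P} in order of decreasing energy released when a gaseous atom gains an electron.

Atoms with high Z_eff and room in the valence shell (especially the halogens) have the most exothermic electron affinities.
Neither a single period nor a single group — weigh both effects.
P > K: relative to K, both the across-period and down-group shifts push P's electron affinity up.
Sn > P: this pair runs against the simple trend — see the exception note.
Si > Sn: they share group 14; the group trend gives Si the larger value.
Note the exception: Sn has a higher electron affinity than P, contrary to the simple trend — adding an electron to P's half-filled np³ subshell costs electron-pairing energy.
Note the exception: Si has a higher electron affinity than P, contrary to the simple trend — adding an electron to P's half-filled 3p³ is unfavourable, so Si (3p²) has the more exothermic EA.
For reference (kJ/mol): Si 134, P 72, K 48, Sn 107.
So from highest to lowest: Si > Sn > P > K.

Si > Sn > P > K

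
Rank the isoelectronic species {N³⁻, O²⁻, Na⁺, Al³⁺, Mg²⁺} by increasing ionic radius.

Al³⁺ < Mg²⁺ < Na⁺ < O²⁻ < N³⁻

All of these have 10 electrons, so size is governed by nuclear charge alone: the more protons, the stronger the pull on the same electron cloud, and the smaller the ion.
Nuclear charges: Al³⁺ (Z=13), Mg²⁺ (Z=12), Na⁺ (Z=11), O²⁻ (Z=8), N³⁻ (Z=7).
Smallest to largest: Al³⁺ < Mg²⁺ < Na⁺ < O²⁻ < N³⁻.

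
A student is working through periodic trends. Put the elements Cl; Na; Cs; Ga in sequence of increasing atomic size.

Cl, Ga, Na, Cs

Atomic radius shrinks across a period as nuclear charge pulls the same shell inward, and grows down a group as new shells are added.
Here both period and group differ, so the two effects have to be weighed against each other.
Ga > Cl: relative to Cl, both the across-period and down-group shifts push Ga's atomic radius up.
Na > Ga: the two effects oppose for this pair; the across-period effect wins (155 vs 124 pm).
Cs > Na: they share group 1; the group trend gives Cs the larger value.
For reference (pm): Na 155, Cl 99, Ga 124, Cs 232.
So from smallest to largest: Cl < Ga < Na < Cs.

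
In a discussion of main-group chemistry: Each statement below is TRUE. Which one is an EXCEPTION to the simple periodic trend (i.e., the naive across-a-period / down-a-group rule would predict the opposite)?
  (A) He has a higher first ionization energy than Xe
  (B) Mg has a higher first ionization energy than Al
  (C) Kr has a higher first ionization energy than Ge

(B)

The general trend: first ionization energy increases across a period and decreases down a group.
(A) He (period 1, group 18) vs Xe (period 5, group 18): the stated order agrees with the simple trend.
(B) Mg (period 3, group 2) vs Al (period 3, group 13): the stated order contradicts the simple trend.
(C) Kr (period 4, group 18) vs Ge (period 4, group 14): the stated order agrees with the simple trend.
The exception is (B): Al's single 3p electron is easier to remove than one from Mg's filled 3s².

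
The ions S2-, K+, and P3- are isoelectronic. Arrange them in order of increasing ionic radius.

K+ < S2- < P3-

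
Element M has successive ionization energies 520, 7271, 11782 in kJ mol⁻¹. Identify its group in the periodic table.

Look for the largest jump between consecutive ionization energies: IE2/IE1 ≈ 14.0, far larger than any earlier ratio.
That jump marks the point where a core electron is being removed. So the atom has 1 valence electron.
A main-group element with 1 valence electron is in group 1.

Group 1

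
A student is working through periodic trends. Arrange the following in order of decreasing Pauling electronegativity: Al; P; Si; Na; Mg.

P > Si > Al > Mg > Na

Na is in period 3, group 1; Mg is in period 3, group 2; Al is in period 3, group 13; Si is in period 3, group 14; P is in period 3, group 15.
Atoms toward the upper right of the periodic table pull bonding electrons most strongly.
All lie in period 3, so electronegativity increases left to right.
So from highest to lowest: P > Si > Al > Mg > Na.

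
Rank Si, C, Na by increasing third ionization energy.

Si, C, Na

After 2 electrons have been removed, what remains? Si²⁺ still has 2 valence electrons; C²⁺ still has 2 valence electrons; Na²⁺ is already 1 electron into the core.
Core electrons are held far more tightly than valence electrons, so Na tops the IE_3 order.
Valence configurations: Si²⁺ [Ne]3s², C²⁺ [He]2s².
Approximate IE_3 values (kJ/mol): Si 3232, C 4620, Na 6910.
Putting it together, IE_3: Si < C < Na.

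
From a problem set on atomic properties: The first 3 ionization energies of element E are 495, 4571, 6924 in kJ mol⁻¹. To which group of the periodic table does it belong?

Look for the largest jump between consecutive ionization energies: IE2/IE1 ≈ 9.2, far larger than any earlier ratio.
That jump marks the point where a core electron is being removed. So the atom has 1 valence electron.
A main-group element with 1 valence electron is in group 1.

Group 1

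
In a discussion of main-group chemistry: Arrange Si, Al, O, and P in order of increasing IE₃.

Al < P < Si < O

The third ionization energy removes an electron from the +2 ion. For each element: Si²⁺ still has 2 valence electrons; Al²⁺ still has 1 valence electron; O²⁺ still has 4 valence electrons; P²⁺ still has 3 valence electrons.
All are still removing valence electrons, so compare the +2 ions as you would atoms: IE_3 generally rises across a period (higher Z_eff) and falls down a group (larger shell), subject to the usual subshell exceptions.
Valence configurations: Si²⁺ [Ne]3s², Al²⁺ [Ne]3s¹, O²⁺ [He]2s²2p², P²⁺ [Ne]3s²3p¹.
P²⁺ loses a lone 3p electron whereas Si²⁺ must break into a filled 3s² pair, so IE_3(Si) > IE_3(P) even though P has the higher nuclear charge.
Approximate IE_3 values (kJ/mol): Si 3232, Al 2745, O 5300, P 2914.
Overall IE_3 order: Al < P < Si < O.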